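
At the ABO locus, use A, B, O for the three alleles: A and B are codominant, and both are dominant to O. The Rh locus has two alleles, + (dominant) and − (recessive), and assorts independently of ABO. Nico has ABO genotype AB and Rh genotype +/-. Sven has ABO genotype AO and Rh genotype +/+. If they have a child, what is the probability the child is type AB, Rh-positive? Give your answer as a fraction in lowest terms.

1/4

ABO cross AB × AO → offspring phenotypes: 1/2 A, 1/4 B, 1/4 AB.
Rh cross +/- × +/+ → 1 Rh+.
Independent loci: P(type AB, Rh-positive) = 1/4 × 1 = 1/4.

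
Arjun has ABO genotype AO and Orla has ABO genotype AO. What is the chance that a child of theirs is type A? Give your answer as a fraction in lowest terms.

3/4

ABO cross AO × AO → offspring phenotypes: 1/4 O, 3/4 A.
So P(type A) = 3/4.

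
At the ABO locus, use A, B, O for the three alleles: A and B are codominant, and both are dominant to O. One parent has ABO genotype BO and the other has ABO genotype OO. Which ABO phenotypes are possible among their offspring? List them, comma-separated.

O, B

Gametes from BO × OO give offspring ABO genotypes BO, OO, i.e. phenotypes O, B.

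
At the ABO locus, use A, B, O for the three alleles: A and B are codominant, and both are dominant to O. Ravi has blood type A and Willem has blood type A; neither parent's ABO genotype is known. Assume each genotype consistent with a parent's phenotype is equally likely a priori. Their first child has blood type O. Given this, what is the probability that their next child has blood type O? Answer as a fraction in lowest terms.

Possible genotypes: Ravi ∈ {AA, AO}; Willem ∈ {AA, AO}.
Weight each parental genotype pair by prior × P(type-O child):
  AO × AO: posterior weight 1; P(next child type O) = 1/4.
Weighted sum = 1/4.

1/4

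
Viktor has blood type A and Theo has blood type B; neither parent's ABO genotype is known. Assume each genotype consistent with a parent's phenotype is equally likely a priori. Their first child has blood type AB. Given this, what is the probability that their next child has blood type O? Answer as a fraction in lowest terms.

Possible genotypes: Viktor ∈ {AA, AO}; Theo ∈ {BB, BO}.
Weight each parental genotype pair by prior × P(type-AB child):
  AA × BB: posterior weight 4/9; P(next child type O) = 0.
  AA × BO: posterior weight 2/9; P(next child type O) = 0.
  AO × BB: posterior weight 2/9; P(next child type O) = 0.
  AO × BO: posterior weight 1/9; P(next child type O) = 1/4.
Weighted sum = 1/36.

1/36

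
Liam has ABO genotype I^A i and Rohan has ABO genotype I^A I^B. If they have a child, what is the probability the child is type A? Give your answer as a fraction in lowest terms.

ABO cross I^A i × I^A I^B → offspring phenotypes: 1/2 A, 1/4 B, 1/4 AB.
So P(type A) = 1/2.

1/2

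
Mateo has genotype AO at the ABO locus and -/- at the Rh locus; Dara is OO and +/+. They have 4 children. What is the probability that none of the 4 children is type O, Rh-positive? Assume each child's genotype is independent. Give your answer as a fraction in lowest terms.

ABO cross AO × OO → 1/2 O, 1/2 A.
Rh cross -/- × +/+ → 1 Rh+; so P(type O, Rh-positive) = 1/2 × 1 = 1/2 per child.
P(not type O, Rh-positive) = 1/2 for one child; (1/2)^4 = 1/16.

1/16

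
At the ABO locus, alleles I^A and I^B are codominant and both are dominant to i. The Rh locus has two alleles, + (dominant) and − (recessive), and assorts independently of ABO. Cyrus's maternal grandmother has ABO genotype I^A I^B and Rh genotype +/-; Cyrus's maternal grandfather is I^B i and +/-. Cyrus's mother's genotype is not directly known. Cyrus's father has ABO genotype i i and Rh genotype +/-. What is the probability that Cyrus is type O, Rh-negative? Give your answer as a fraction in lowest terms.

Cyrus's mother's ABO genotype from I^A I^B × I^B i: 1/4 I^A I^B, 1/4 I^A i, 1/4 I^B I^B, 1/4 I^B i.
Crossing each possibility with the father i i and summing P(type O): 1/4·0 + 1/4·1/2 + 1/4·0 + 1/4·1/2 = 1/4.
Similarly for Rh via the mother's Rh distribution: P(Rh-) = 1/4.
Independent loci: 1/4 × 1/4 = 1/16.

1/16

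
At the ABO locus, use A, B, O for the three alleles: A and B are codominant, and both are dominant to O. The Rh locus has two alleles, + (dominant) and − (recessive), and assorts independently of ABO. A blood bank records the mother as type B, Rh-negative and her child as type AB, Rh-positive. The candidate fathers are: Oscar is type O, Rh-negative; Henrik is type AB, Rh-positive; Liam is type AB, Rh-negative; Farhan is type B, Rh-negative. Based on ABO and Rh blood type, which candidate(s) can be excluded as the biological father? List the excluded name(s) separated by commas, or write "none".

A candidate is excluded only if no genotype consistent with his phenotype could produce a type AB, Rh-positive child with a type B, Rh-negative mother.
Oscar (type O, Rh-): no genotype consistent with that phenotype can produce a type-AB Rh+ child with a type-B mother.
Liam (type AB, Rh-): no genotype consistent with that phenotype can produce a type-AB Rh+ child with a type-B mother.
Farhan (type B, Rh-): no genotype consistent with that phenotype can produce a type-AB Rh+ child with a type-B mother.

Oscar, Liam, Farhan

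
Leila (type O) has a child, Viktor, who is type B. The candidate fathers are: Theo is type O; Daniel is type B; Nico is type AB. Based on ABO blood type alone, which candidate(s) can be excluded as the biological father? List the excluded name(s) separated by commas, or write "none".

A candidate is excluded only if no genotype consistent with his phenotype could produce a type B child with a type O mother.
Theo (type O): no genotype consistent with that phenotype can produce a type-B child with a type-O mother.

Theo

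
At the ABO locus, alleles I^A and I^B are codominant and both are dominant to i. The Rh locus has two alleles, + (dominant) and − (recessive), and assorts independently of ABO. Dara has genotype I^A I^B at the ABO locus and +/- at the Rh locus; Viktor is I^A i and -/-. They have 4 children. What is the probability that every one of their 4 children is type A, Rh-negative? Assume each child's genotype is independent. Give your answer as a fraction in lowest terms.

1/256

ABO cross I^A I^B × I^A i → 1/2 A, 1/4 B, 1/4 AB.
Rh cross +/- × -/- → 1/2 Rh+, 1/2 Rh-; so P(type A, Rh-negative) = 1/2 × 1/2 = 1/4 per child.
All 4 independent: (1/4)^4 = 1/256.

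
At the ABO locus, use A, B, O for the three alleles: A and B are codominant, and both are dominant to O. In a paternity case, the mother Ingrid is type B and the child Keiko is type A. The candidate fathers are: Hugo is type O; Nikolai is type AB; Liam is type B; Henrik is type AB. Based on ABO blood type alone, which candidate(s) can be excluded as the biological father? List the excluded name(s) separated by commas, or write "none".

A candidate is excluded only if no genotype consistent with his phenotype could produce a type A child with a type B mother.
Hugo (type O): no genotype consistent with that phenotype can produce a type-A child with a type-B mother.
Liam (type B): no genotype consistent with that phenotype can produce a type-A child with a type-B mother.

Hugo, Liam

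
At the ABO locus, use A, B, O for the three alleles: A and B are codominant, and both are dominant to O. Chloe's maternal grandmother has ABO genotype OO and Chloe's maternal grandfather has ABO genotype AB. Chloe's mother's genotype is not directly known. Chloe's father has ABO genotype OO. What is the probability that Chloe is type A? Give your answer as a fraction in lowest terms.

1/4

Chloe's mother's ABO genotype from OO × AB: 1/2 AO, 1/2 BO.
Crossing each possibility with the father OO and summing P(type A): 1/2·1/2 + 1/2·0 = 1/4.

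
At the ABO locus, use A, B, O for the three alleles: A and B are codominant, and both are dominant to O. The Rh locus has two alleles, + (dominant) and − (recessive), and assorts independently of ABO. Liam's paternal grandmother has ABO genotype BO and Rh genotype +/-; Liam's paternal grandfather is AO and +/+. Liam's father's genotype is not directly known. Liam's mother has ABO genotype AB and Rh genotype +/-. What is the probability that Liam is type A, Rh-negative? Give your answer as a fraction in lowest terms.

3/64

Liam's father's ABO genotype from BO × AO: 1/4 AB, 1/4 AO, 1/4 BO, 1/4 OO.
Crossing each possibility with the mother AB and summing P(type A): 1/4·1/4 + 1/4·1/2 + 1/4·1/4 + 1/4·1/2 = 3/8.
Similarly for Rh via the father's Rh distribution: P(Rh-) = 1/8.
Independent loci: 3/8 × 1/8 = 3/64.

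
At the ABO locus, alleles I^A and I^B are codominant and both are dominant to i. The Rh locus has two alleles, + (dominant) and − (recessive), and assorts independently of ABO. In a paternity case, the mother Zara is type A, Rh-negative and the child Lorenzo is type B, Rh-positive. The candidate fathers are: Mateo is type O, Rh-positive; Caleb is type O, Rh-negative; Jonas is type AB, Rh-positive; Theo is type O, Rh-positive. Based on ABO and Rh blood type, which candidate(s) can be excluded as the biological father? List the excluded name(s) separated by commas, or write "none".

Mateo, Caleb, Theo

A candidate is excluded only if no genotype consistent with his phenotype could produce a type B, Rh-positive child with a type A, Rh-negative mother.
Mateo (type O, Rh+): no genotype consistent with that phenotype can produce a type-B Rh+ child with a type-A mother.
Caleb (type O, Rh-): no genotype consistent with that phenotype can produce a type-B Rh+ child with a type-A mother.
Theo (type O, Rh+): no genotype consistent with that phenotype can produce a type-B Rh+ child with a type-A mother.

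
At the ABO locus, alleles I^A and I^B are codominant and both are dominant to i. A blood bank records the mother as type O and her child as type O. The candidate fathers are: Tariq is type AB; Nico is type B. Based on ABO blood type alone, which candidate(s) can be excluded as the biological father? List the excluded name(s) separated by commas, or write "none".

Tariq

A candidate is excluded only if no genotype consistent with his phenotype could produce a type O child with a type O mother.
Tariq (type AB): no genotype consistent with that phenotype can produce a type-O child with a type-O mother.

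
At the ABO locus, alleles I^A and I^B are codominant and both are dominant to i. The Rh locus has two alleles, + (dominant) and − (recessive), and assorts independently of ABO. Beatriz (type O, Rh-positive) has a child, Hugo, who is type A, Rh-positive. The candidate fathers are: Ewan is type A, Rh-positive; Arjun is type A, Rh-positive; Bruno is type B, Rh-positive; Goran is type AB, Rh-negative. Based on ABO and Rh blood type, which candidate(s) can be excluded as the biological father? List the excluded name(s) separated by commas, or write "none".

A candidate is excluded only if no genotype consistent with his phenotype could produce a type A, Rh-positive child with a type O, Rh-positive mother.
Bruno (type B, Rh+): no genotype consistent with that phenotype can produce a type-A Rh+ child with a type-O mother.

Bruno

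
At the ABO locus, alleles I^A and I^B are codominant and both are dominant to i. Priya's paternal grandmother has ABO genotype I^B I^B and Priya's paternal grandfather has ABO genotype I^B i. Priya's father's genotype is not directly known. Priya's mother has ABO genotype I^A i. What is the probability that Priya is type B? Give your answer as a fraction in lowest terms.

Priya's father's ABO genotype from I^B I^B × I^B i: 1/2 I^B I^B, 1/2 I^B i.
Crossing each possibility with the mother I^A i and summing P(type B): 1/2·1/2 + 1/2·1/4 = 3/8.

3/8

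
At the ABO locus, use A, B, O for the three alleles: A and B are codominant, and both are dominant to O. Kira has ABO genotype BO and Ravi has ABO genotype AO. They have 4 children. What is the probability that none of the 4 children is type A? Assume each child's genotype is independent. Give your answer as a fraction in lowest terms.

ABO cross BO × AO → 1/4 O, 1/4 A, 1/4 B, 1/4 AB.
So P(type A) = 1/4 per child.
P(not type A) = 3/4 for one child; (3/4)^4 = 81/256.

81/256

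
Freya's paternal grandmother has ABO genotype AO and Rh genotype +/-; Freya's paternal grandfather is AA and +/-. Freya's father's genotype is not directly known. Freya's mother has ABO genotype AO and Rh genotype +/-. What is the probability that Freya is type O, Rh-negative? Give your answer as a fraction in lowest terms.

Freya's father's ABO genotype from AO × AA: 1/2 AA, 1/2 AO.
Crossing each possibility with the mother AO and summing P(type O): 1/2·0 + 1/2·1/4 = 1/8.
Similarly for Rh via the father's Rh distribution: P(Rh-) = 1/4.
Independent loci: 1/8 × 1/4 = 1/32.

1/32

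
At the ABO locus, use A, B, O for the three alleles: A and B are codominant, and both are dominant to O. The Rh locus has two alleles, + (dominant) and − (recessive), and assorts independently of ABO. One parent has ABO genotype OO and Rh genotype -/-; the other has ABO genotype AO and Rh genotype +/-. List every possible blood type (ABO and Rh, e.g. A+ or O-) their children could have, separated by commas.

Gametes from OO × AO give offspring ABO genotypes AO, OO, i.e. phenotypes O, A.
Rh cross -/- × +/- → phenotypes Rh+, Rh-.
Combining independently: O+, O-, A+, A-.

O+, O-, A+, A-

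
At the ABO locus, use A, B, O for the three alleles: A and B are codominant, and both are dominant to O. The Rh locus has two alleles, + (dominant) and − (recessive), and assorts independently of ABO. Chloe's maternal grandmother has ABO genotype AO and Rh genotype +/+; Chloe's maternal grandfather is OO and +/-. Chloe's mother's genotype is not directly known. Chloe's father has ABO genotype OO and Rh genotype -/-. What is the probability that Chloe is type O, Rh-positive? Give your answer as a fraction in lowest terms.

9/16

Chloe's mother's ABO genotype from AO × OO: 1/2 AO, 1/2 OO.
Crossing each possibility with the father OO and summing P(type O): 1/2·1/2 + 1/2·1 = 3/4.
Similarly for Rh via the mother's Rh distribution: P(Rh+) = 3/4.
Independent loci: 3/4 × 3/4 = 9/16.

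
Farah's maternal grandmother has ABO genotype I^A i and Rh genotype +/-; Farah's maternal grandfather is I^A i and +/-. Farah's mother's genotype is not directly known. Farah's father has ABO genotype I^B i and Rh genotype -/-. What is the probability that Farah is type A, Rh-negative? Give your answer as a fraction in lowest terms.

1/8

Farah's mother's ABO genotype from I^A i × I^A i: 1/4 I^A I^A, 1/2 I^A i, 1/4 i i.
Crossing each possibility with the father I^B i and summing P(type A): 1/4·1/2 + 1/2·1/4 + 1/4·0 = 1/4.
Similarly for Rh via the mother's Rh distribution: P(Rh-) = 1/2.
Independent loci: 1/4 × 1/2 = 1/8.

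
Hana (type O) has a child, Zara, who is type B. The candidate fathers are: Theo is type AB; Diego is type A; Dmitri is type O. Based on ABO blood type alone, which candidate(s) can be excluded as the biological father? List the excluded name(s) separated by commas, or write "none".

Diego, Dmitri

A candidate is excluded only if no genotype consistent with his phenotype could produce a type B child with a type O mother.
Diego (type A): no genotype consistent with that phenotype can produce a type-B child with a type-O mother.
Dmitri (type O): no genotype consistent with that phenotype can produce a type-B child with a type-O mother.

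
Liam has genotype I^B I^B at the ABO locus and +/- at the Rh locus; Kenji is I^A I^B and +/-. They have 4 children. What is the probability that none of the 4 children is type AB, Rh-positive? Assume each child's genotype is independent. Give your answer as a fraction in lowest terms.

ABO cross I^B I^B × I^A I^B → 1/2 B, 1/2 AB.
Rh cross +/- × +/- → 3/4 Rh+, 1/4 Rh-; so P(type AB, Rh-positive) = 1/2 × 3/4 = 3/8 per child.
P(not type AB, Rh-positive) = 5/8 for one child; (5/8)^4 = 625/4096.

625/4096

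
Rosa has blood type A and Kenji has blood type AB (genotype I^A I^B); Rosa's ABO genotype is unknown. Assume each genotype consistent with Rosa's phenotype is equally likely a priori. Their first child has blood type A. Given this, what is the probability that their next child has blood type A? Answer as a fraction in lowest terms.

1/2

Possible genotypes: Rosa ∈ {I^A I^A, I^A i}; Kenji ∈ {I^A I^B}.
Weight each parental genotype pair by prior × P(type-A child):
  I^A I^A × I^A I^B: posterior weight 1/2; P(next child type A) = 1/2.
  I^A i × I^A I^B: posterior weight 1/2; P(next child type A) = 1/2.
Weighted sum = 1/2.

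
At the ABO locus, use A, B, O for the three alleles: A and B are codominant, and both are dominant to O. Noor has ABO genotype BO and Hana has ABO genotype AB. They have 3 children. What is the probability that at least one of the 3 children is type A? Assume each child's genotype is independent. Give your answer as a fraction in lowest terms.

ABO cross BO × AB → 1/4 A, 1/2 B, 1/4 AB.
So P(type A) = 1/4 per child.
P(none) = (3/4)^3 = 27/64; P(at least one) = 1 − 27/64 = 37/64.

37/64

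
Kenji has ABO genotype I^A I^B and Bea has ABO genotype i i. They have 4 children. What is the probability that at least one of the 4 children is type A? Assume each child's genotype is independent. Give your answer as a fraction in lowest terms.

ABO cross I^A I^B × i i → 1/2 A, 1/2 B.
So P(type A) = 1/2 per child.
P(none) = (1/2)^4 = 1/16; P(at least one) = 1 − 1/16 = 15/16.

15/16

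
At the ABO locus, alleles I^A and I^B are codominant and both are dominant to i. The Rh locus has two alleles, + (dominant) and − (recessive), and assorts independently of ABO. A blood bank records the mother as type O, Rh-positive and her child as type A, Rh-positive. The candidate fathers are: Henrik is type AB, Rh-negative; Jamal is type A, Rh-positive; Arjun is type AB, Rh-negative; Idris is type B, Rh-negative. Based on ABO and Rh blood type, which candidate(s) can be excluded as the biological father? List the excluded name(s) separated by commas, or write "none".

A candidate is excluded only if no genotype consistent with his phenotype could produce a type A, Rh-positive child with a type O, Rh-positive mother.
Idris (type B, Rh-): no genotype consistent with that phenotype can produce a type-A Rh+ child with a type-O mother.

Idris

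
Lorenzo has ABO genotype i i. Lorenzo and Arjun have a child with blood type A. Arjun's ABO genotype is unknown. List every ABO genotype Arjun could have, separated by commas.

I^A I^A, I^A I^B, I^A i

For each candidate genotype of Arjun, check whether crossing it with i i can produce every observed child phenotype.
  I^A I^A → possible child types {A} ✓
  I^A I^B → possible child types {A, B} ✓
  I^A i → possible child types {O, A} ✓
  I^B I^B → possible child types {B} ✗
  I^B i → possible child types {O, B} ✗
  i i → possible child types {O} ✗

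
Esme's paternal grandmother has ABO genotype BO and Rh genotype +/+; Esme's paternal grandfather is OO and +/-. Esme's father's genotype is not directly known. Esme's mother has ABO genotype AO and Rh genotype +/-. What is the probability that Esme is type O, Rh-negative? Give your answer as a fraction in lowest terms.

3/64

Esme's father's ABO genotype from BO × OO: 1/2 BO, 1/2 OO.
Crossing each possibility with the mother AO and summing P(type O): 1/2·1/4 + 1/2·1/2 = 3/8.
Similarly for Rh via the father's Rh distribution: P(Rh-) = 1/8.
Independent loci: 3/8 × 1/8 = 3/64.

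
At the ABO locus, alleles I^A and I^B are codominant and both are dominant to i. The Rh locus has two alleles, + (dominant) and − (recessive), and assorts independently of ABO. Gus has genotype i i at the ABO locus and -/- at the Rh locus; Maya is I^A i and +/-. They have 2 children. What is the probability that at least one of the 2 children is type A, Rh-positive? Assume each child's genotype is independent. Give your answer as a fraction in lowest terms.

7/16

ABO cross i i × I^A i → 1/2 O, 1/2 A.
Rh cross -/- × +/- → 1/2 Rh+, 1/2 Rh-; so P(type A, Rh-positive) = 1/2 × 1/2 = 1/4 per child.
P(none) = (3/4)^2 = 9/16; P(at least one) = 1 − 9/16 = 7/16.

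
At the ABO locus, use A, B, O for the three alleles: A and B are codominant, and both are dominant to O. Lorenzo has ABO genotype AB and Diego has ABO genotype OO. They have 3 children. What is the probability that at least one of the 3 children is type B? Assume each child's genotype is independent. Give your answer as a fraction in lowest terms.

7/8

ABO cross AB × OO → 1/2 A, 1/2 B.
So P(type B) = 1/2 per child.
P(none) = (1/2)^3 = 1/8; P(at least one) = 1 − 1/8 = 7/8.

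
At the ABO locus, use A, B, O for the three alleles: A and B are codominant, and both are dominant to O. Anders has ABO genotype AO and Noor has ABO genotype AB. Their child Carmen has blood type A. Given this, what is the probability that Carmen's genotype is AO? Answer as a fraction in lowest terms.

Cross AO × AB → 1/4 AA, 1/4 AB, 1/4 AO, 1/4 BO.
Type-A genotypes among offspring: AA (1/4), AO (1/4); total 1/2.
P(AO | type A) = (1/4) / (1/2) = 1/2.

1/2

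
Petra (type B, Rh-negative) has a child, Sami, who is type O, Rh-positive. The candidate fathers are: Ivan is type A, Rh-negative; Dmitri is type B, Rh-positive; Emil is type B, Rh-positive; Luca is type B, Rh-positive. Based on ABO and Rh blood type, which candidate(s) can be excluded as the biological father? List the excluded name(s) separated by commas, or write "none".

A candidate is excluded only if no genotype consistent with his phenotype could produce a type O, Rh-positive child with a type B, Rh-negative mother.
Ivan (type A, Rh-): no genotype consistent with that phenotype can produce a type-O Rh+ child with a type-B mother.

Ivan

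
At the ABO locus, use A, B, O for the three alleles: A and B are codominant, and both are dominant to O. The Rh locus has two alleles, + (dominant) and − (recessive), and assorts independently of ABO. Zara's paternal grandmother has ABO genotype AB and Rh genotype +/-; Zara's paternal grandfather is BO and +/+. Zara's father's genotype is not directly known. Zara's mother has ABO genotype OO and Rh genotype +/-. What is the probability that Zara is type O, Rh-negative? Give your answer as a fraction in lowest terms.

1/32

Zara's father's ABO genotype from AB × BO: 1/4 AB, 1/4 AO, 1/4 BB, 1/4 BO.
Crossing each possibility with the mother OO and summing P(type O): 1/4·0 + 1/4·1/2 + 1/4·0 + 1/4·1/2 = 1/4.
Similarly for Rh via the father's Rh distribution: P(Rh-) = 1/8.
Independent loci: 1/4 × 1/8 = 1/32.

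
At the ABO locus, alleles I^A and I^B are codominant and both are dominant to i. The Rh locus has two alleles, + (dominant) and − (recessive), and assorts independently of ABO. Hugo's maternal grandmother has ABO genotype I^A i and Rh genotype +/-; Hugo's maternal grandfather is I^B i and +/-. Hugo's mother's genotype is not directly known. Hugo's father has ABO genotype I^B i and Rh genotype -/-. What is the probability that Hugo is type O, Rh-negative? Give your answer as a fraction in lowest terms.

1/8

Hugo's mother's ABO genotype from I^A i × I^B i: 1/4 I^A I^B, 1/4 I^A i, 1/4 I^B i, 1/4 i i.
Crossing each possibility with the father I^B i and summing P(type O): 1/4·0 + 1/4·1/4 + 1/4·1/4 + 1/4·1/2 = 1/4.
Similarly for Rh via the mother's Rh distribution: P(Rh-) = 1/2.
Independent loci: 1/4 × 1/2 = 1/8.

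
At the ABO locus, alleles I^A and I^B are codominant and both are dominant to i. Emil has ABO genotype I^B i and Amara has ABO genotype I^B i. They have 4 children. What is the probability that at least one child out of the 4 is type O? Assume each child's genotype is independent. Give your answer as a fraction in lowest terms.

175/256

ABO cross I^B i × I^B i → 1/4 O, 3/4 B.
So P(type O) = 1/4 per child.
P(none) = (3/4)^4 = 81/256; P(at least one) = 1 − 81/256 = 175/256.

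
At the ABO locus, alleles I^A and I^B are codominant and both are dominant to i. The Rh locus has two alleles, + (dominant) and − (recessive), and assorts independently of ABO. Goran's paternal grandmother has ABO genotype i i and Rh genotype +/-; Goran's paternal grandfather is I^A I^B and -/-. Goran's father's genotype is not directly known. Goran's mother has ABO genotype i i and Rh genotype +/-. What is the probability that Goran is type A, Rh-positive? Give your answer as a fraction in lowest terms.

Goran's father's ABO genotype from i i × I^A I^B: 1/2 I^A i, 1/2 I^B i.
Crossing each possibility with the mother i i and summing P(type A): 1/2·1/2 + 1/2·0 = 1/4.
Similarly for Rh via the father's Rh distribution: P(Rh+) = 5/8.
Independent loci: 1/4 × 5/8 = 5/32.

5/32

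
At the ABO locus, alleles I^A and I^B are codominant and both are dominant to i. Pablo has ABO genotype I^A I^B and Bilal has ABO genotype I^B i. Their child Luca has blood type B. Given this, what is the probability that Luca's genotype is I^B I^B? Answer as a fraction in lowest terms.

1/2

Cross I^A I^B × I^B i → 1/4 I^A I^B, 1/4 I^A i, 1/4 I^B I^B, 1/4 I^B i.
Type-B genotypes among offspring: I^B I^B (1/4), I^B i (1/4); total 1/2.
P(I^B I^B | type B) = (1/4) / (1/2) = 1/2.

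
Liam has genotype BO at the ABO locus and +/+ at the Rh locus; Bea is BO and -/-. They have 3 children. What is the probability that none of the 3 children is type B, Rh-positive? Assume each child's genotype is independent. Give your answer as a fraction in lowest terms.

1/64

ABO cross BO × BO → 1/4 O, 3/4 B.
Rh cross +/+ × -/- → 1 Rh+; so P(type B, Rh-positive) = 3/4 × 1 = 3/4 per child.
P(not type B, Rh-positive) = 1/4 for one child; (1/4)^3 = 1/64.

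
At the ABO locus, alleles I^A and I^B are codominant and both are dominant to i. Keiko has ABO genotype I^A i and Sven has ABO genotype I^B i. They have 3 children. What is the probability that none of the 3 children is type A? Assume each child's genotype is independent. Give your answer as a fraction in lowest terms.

27/64

ABO cross I^A i × I^B i → 1/4 O, 1/4 A, 1/4 B, 1/4 AB.
So P(type A) = 1/4 per child.
P(not type A) = 3/4 for one child; (3/4)^3 = 27/64.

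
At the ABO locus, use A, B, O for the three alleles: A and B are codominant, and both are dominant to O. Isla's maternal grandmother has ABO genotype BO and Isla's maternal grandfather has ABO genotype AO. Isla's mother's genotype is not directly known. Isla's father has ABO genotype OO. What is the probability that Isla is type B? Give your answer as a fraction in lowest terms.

1/4

Isla's mother's ABO genotype from BO × AO: 1/4 AB, 1/4 AO, 1/4 BO, 1/4 OO.
Crossing each possibility with the father OO and summing P(type B): 1/4·1/2 + 1/4·0 + 1/4·1/2 + 1/4·0 = 1/4.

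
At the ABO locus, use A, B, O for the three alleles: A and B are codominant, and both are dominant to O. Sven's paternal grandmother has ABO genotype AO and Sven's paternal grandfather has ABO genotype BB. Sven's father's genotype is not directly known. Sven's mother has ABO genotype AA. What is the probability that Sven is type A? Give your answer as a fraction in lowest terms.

1/2

Sven's father's ABO genotype from AO × BB: 1/2 AB, 1/2 BO.
Crossing each possibility with the mother AA and summing P(type A): 1/2·1/2 + 1/2·1/2 = 1/2.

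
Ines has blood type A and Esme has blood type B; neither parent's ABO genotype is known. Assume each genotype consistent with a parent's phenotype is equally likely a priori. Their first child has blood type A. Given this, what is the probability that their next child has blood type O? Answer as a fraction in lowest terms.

Possible genotypes: Ines ∈ {AA, AO}; Esme ∈ {BB, BO}.
Weight each parental genotype pair by prior × P(type-A child):
  AA × BO: posterior weight 2/3; P(next child type O) = 0.
  AO × BO: posterior weight 1/3; P(next child type O) = 1/4.
Weighted sum = 1/12.

1/12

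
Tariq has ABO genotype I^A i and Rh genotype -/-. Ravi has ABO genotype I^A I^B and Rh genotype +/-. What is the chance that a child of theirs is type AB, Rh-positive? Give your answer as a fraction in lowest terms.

ABO cross I^A i × I^A I^B → offspring phenotypes: 1/2 A, 1/4 B, 1/4 AB.
Rh cross -/- × +/- → 1/2 Rh+, 1/2 Rh-.
Independent loci: P(type AB, Rh-positive) = 1/4 × 1/2 = 1/8.

1/8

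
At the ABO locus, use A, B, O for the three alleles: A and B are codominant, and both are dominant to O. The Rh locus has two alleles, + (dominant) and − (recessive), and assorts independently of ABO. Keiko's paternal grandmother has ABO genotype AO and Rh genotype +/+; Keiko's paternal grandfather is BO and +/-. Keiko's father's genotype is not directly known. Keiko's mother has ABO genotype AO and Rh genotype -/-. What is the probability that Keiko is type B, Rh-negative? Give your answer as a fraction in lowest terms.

1/32

Keiko's father's ABO genotype from AO × BO: 1/4 AB, 1/4 AO, 1/4 BO, 1/4 OO.
Crossing each possibility with the mother AO and summing P(type B): 1/4·1/4 + 1/4·0 + 1/4·1/4 + 1/4·0 = 1/8.
Similarly for Rh via the father's Rh distribution: P(Rh-) = 1/4.
Independent loci: 1/8 × 1/4 = 1/32.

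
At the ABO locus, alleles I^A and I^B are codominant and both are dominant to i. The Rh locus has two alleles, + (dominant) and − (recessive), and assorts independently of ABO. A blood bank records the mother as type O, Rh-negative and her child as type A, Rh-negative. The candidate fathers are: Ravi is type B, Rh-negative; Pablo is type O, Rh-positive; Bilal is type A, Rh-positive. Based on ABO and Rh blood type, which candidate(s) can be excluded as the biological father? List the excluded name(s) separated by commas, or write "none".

A candidate is excluded only if no genotype consistent with his phenotype could produce a type A, Rh-negative child with a type O, Rh-negative mother.
Ravi (type B, Rh-): no genotype consistent with that phenotype can produce a type-A Rh- child with a type-O mother.
Pablo (type O, Rh+): no genotype consistent with that phenotype can produce a type-A Rh- child with a type-O mother.

Ravi, Pablo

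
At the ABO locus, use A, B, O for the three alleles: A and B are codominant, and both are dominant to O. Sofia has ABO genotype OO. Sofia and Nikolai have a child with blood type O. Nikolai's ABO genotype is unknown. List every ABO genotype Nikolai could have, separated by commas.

For each candidate genotype of Nikolai, check whether crossing it with OO can produce every observed child phenotype.
  AA → possible child types {A} ✗
  AB → possible child types {A, B} ✗
  AO → possible child types {O, A} ✓
  BB → possible child types {B} ✗
  BO → possible child types {O, B} ✓
  OO → possible child types {O} ✓

AO, BO, OO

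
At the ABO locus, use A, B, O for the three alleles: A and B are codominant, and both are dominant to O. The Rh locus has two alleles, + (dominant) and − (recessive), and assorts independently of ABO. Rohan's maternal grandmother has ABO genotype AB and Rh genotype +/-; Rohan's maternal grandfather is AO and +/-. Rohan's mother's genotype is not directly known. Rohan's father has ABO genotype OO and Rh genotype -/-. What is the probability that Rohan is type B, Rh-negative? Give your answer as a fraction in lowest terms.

Rohan's mother's ABO genotype from AB × AO: 1/4 AA, 1/4 AB, 1/4 AO, 1/4 BO.
Crossing each possibility with the father OO and summing P(type B): 1/4·0 + 1/4·1/2 + 1/4·0 + 1/4·1/2 = 1/4.
Similarly for Rh via the mother's Rh distribution: P(Rh-) = 1/2.
Independent loci: 1/4 × 1/2 = 1/8.

1/8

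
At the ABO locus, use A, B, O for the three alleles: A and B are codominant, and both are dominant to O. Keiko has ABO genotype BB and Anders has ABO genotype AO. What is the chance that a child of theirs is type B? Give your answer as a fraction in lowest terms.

ABO cross BB × AO → offspring phenotypes: 1/2 B, 1/2 AB.
So P(type B) = 1/2.

1/2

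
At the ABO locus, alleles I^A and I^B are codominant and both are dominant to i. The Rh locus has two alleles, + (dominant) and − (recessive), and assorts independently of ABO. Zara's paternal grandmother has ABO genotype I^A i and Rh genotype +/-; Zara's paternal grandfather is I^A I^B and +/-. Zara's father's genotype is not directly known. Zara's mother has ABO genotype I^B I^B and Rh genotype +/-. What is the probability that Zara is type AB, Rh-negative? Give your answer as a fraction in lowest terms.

Zara's father's ABO genotype from I^A i × I^A I^B: 1/4 I^A I^A, 1/4 I^A I^B, 1/4 I^A i, 1/4 I^B i.
Crossing each possibility with the mother I^B I^B and summing P(type AB): 1/4·1 + 1/4·1/2 + 1/4·1/2 + 1/4·0 = 1/2.
Similarly for Rh via the father's Rh distribution: P(Rh-) = 1/4.
Independent loci: 1/2 × 1/4 = 1/8.

1/8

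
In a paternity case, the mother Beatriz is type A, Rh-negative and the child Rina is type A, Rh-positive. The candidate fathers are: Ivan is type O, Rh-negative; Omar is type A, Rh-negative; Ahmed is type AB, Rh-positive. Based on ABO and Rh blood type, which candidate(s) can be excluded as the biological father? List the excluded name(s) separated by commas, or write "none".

Ivan, Omar

A candidate is excluded only if no genotype consistent with his phenotype could produce a type A, Rh-positive child with a type A, Rh-negative mother.
Ivan (type O, Rh-): no genotype consistent with that phenotype can produce a type-A Rh+ child with a type-A mother.
Omar (type A, Rh-): no genotype consistent with that phenotype can produce a type-A Rh+ child with a type-A mother.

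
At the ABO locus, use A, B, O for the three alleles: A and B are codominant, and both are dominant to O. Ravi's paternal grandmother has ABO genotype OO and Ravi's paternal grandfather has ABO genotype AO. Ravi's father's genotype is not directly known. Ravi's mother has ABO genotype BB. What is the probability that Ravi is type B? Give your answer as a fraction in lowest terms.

3/4

Ravi's father's ABO genotype from OO × AO: 1/2 AO, 1/2 OO.
Crossing each possibility with the mother BB and summing P(type B): 1/2·1/2 + 1/2·1 = 3/4.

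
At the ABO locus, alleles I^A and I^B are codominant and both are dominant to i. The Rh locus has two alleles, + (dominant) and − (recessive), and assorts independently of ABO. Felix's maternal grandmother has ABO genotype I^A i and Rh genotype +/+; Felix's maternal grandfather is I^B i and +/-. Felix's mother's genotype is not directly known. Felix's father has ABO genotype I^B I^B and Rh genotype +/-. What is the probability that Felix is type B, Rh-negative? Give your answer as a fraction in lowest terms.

3/32

Felix's mother's ABO genotype from I^A i × I^B i: 1/4 I^A I^B, 1/4 I^A i, 1/4 I^B i, 1/4 i i.
Crossing each possibility with the father I^B I^B and summing P(type B): 1/4·1/2 + 1/4·1/2 + 1/4·1 + 1/4·1 = 3/4.
Similarly for Rh via the mother's Rh distribution: P(Rh-) = 1/8.
Independent loci: 3/4 × 1/8 = 3/32.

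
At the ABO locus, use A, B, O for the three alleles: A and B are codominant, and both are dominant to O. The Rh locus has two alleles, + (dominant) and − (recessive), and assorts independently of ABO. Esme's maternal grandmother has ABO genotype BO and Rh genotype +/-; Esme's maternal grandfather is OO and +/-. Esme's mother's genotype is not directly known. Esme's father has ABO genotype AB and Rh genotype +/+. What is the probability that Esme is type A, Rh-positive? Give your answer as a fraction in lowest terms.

3/8

Esme's mother's ABO genotype from BO × OO: 1/2 BO, 1/2 OO.
Crossing each possibility with the father AB and summing P(type A): 1/2·1/4 + 1/2·1/2 = 3/8.
Similarly for Rh via the mother's Rh distribution: P(Rh+) = 1.
Independent loci: 3/8 × 1 = 3/8.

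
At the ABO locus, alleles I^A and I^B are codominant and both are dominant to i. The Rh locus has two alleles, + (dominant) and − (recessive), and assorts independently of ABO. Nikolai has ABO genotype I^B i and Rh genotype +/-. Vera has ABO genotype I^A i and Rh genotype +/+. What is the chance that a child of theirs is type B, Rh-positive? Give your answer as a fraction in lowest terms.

1/4

ABO cross I^B i × I^A i → offspring phenotypes: 1/4 O, 1/4 A, 1/4 B, 1/4 AB.
Rh cross +/- × +/+ → 1 Rh+.
Independent loci: P(type B, Rh-positive) = 1/4 × 1 = 1/4.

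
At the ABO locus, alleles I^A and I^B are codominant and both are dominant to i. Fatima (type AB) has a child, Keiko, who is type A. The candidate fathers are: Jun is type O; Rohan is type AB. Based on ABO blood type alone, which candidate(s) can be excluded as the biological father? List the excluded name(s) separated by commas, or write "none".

none

A candidate is excluded only if no genotype consistent with his phenotype could produce a type A child with a type AB mother.
Every candidate has at least one consistent genotype combination, so none can be excluded.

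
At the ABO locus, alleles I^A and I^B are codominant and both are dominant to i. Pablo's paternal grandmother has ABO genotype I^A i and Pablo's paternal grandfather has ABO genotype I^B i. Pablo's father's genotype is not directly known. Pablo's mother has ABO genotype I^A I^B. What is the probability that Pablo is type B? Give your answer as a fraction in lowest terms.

3/8

Pablo's father's ABO genotype from I^A i × I^B i: 1/4 I^A I^B, 1/4 I^A i, 1/4 I^B i, 1/4 i i.
Crossing each possibility with the mother I^A I^B and summing P(type B): 1/4·1/4 + 1/4·1/4 + 1/4·1/2 + 1/4·1/2 = 3/8.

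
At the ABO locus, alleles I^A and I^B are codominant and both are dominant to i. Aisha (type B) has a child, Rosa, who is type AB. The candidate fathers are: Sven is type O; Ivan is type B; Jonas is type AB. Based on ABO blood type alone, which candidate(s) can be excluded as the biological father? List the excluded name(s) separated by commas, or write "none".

A candidate is excluded only if no genotype consistent with his phenotype could produce a type AB child with a type B mother.
Sven (type O): no genotype consistent with that phenotype can produce a type-AB child with a type-B mother.
Ivan (type B): no genotype consistent with that phenotype can produce a type-AB child with a type-B mother.

Sven, Ivan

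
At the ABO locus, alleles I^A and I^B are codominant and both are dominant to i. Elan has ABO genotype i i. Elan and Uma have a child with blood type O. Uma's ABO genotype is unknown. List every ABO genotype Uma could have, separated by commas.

I^A i, I^B i, i i

For each candidate genotype of Uma, check whether crossing it with i i can produce every observed child phenotype.
  I^A I^A → possible child types {A} ✗
  I^A I^B → possible child types {A, B} ✗
  I^A i → possible child types {O, A} ✓
  I^B I^B → possible child types {B} ✗
  I^B i → possible child types {O, B} ✓
  i i → possible child types {O} ✓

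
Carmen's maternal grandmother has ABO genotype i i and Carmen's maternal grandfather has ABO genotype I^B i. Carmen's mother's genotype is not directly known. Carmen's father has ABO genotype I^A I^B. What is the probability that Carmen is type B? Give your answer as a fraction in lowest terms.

Carmen's mother's ABO genotype from i i × I^B i: 1/2 I^B i, 1/2 i i.
Crossing each possibility with the father I^A I^B and summing P(type B): 1/2·1/2 + 1/2·1/2 = 1/2.

1/2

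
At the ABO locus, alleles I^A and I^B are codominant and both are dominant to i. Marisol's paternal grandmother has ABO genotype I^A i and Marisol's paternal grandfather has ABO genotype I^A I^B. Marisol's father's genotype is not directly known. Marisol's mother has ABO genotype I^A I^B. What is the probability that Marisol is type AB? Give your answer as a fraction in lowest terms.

3/8

Marisol's father's ABO genotype from I^A i × I^A I^B: 1/4 I^A I^A, 1/4 I^A I^B, 1/4 I^A i, 1/4 I^B i.
Crossing each possibility with the mother I^A I^B and summing P(type AB): 1/4·1/2 + 1/4·1/2 + 1/4·1/4 + 1/4·1/4 = 3/8.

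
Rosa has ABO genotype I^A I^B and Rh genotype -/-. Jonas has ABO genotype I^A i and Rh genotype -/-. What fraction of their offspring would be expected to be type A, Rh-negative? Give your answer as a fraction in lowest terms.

1/2

ABO cross I^A I^B × I^A i → offspring phenotypes: 1/2 A, 1/4 B, 1/4 AB.
Rh cross -/- × -/- → 1 Rh-.
Independent loci: P(type A, Rh-negative) = 1/2 × 1 = 1/2.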